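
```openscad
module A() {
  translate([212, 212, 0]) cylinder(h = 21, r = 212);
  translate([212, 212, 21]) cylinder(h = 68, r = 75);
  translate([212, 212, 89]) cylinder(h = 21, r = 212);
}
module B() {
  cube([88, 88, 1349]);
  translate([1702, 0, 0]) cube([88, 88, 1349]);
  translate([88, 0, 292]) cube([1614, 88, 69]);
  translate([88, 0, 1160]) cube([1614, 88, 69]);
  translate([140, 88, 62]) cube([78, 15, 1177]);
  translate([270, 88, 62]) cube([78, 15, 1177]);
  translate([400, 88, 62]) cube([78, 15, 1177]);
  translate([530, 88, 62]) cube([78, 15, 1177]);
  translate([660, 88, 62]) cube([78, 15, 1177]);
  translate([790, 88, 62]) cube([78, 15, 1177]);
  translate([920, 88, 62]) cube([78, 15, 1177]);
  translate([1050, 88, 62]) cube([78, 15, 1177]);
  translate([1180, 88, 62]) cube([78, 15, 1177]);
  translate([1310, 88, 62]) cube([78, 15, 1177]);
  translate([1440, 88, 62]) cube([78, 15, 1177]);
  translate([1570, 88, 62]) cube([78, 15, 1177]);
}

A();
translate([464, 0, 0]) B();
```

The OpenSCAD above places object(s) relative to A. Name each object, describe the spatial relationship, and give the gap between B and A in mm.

The fence section's nearest face is 40 mm from the spool's +x face.

A is a spool. B is a fence section. The fence section is on the floor beside the spool on its +x side. The gap between the fence section and the spool is 40 mm.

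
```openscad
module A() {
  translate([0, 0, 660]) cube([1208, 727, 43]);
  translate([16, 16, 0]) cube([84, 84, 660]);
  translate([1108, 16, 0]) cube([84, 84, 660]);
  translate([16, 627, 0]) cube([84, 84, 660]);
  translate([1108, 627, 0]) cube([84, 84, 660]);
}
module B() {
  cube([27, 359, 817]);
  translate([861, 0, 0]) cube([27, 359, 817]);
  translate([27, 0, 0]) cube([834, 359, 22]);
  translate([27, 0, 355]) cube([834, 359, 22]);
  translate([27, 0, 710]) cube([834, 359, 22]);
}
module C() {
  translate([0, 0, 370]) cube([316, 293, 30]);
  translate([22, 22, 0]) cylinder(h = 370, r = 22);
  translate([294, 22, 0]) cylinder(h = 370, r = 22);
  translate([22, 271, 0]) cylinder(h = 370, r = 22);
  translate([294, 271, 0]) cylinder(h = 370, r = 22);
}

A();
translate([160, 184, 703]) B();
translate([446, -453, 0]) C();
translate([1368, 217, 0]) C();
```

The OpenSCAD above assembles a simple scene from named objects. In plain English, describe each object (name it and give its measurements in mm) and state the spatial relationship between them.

A is a table with a 1208×727 mm rectangular top, 43 mm thick, top surface at z = 703 mm, supported by four 84×84 mm square legs, each inset 16 mm from the nearest pair of top edges, running from the floor.

B is a bookshelf 888 mm wide overall, 359 mm deep and 817 mm tall. The two sides are 27 mm thick vertical panels. 3 horizontal shelves of 22 mm thickness span between the inner faces of the sides; the lowest shelf sits on the floor and shelves are stacked with a clear vertical gap of 333 mm between each pair.

C is a four-legged stool. The seat is a 316×293×30 mm slab whose top surface is at z = 400 mm; four round legs, each 44 mm in diameter, run from the floor (z = 0) to the underside of the seat, each leg's axis is inset half a diameter from the nearest pair of seat edges (so the leg's bounding box is flush with the corner).

The bookshelf is on top of the table, centred. Two stools sit around the table at the −y, +x sides.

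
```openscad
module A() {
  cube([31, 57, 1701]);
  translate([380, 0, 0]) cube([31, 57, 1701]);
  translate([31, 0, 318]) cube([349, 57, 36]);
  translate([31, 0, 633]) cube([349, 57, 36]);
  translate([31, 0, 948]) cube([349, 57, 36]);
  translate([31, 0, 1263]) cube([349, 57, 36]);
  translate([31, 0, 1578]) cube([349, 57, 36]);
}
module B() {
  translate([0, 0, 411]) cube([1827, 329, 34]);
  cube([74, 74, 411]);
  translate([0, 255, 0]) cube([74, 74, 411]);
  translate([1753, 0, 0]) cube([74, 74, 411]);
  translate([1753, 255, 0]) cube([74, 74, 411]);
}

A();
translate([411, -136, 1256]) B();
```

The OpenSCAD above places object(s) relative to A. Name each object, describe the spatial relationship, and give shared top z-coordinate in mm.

Both tops at z = 1701 mm.

A is a ladder. B is a bench. The bench is beside the ladder with their tops flush at z = 1701. The shared top z-coordinate is 1701 mm.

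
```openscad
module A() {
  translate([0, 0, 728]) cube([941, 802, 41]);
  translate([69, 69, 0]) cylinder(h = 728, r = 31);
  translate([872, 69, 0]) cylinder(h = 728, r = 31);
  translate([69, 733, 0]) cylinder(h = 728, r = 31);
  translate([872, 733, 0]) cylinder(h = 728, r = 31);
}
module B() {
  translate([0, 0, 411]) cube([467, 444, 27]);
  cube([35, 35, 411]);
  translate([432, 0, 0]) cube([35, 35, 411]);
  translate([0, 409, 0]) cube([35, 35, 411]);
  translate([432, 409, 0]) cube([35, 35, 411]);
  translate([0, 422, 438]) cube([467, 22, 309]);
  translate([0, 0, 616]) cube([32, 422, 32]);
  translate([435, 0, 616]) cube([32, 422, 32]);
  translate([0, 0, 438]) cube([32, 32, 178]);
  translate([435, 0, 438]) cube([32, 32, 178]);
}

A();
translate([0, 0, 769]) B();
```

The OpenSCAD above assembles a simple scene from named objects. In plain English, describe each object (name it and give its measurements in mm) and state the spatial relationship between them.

A is a table: top 941 mm (x) × 802 mm (y), 41 mm thick, upper face at z = 769 mm, on four round legs of 62 mm diameter, each leg's bounding box inset 38 mm from the nearest pair of top edges, running from z = 0 to the bottom of the top.

B is a chair: 467×444 mm seat, 27 mm thick, top at z = 438 mm, on four 35 mm square corner legs flush with the seat edges. A 22 mm thick backrest slab spans the full seat width, extending 309 mm above the seat top, its back face flush with the seat's +y edge. Two armrests of 32×32 mm section run along each side from the seat's front edge to the front of the backrest, top faces 210 mm above the seat top and outer faces flush with the seat's x-edges; a 32×32 mm post under the front of each armrest stands on the seat at the front corner.

The chair is on top of the table.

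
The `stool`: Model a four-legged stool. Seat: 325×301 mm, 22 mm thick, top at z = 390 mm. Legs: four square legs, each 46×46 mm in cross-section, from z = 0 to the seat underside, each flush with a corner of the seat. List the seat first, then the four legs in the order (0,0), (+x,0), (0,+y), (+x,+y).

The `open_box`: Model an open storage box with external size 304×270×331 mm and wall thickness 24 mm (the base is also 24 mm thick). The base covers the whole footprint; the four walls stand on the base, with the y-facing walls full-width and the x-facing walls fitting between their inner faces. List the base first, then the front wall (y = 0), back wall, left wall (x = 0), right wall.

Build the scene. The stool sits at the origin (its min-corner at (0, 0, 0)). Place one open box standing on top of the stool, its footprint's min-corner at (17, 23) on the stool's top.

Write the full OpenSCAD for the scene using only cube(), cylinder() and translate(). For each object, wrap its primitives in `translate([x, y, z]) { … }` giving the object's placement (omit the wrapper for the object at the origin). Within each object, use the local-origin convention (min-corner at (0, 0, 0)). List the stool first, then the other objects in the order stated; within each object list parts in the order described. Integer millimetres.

translate([0, 0, 368]) cube([325, 301, 22]);
cube([46, 46, 368]);
translate([279, 0, 0]) cube([46, 46, 368]);
translate([0, 255, 0]) cube([46, 46, 368]);
translate([279, 255, 0]) cube([46, 46, 368]);
translate([17, 23, 390]) {
  cube([304, 270, 24]);
  translate([0, 0, 24]) cube([304, 24, 307]);
  translate([0, 246, 24]) cube([304, 24, 307]);
  translate([0, 24, 24]) cube([24, 222, 307]);
  translate([280, 24, 24]) cube([24, 222, 307]);
}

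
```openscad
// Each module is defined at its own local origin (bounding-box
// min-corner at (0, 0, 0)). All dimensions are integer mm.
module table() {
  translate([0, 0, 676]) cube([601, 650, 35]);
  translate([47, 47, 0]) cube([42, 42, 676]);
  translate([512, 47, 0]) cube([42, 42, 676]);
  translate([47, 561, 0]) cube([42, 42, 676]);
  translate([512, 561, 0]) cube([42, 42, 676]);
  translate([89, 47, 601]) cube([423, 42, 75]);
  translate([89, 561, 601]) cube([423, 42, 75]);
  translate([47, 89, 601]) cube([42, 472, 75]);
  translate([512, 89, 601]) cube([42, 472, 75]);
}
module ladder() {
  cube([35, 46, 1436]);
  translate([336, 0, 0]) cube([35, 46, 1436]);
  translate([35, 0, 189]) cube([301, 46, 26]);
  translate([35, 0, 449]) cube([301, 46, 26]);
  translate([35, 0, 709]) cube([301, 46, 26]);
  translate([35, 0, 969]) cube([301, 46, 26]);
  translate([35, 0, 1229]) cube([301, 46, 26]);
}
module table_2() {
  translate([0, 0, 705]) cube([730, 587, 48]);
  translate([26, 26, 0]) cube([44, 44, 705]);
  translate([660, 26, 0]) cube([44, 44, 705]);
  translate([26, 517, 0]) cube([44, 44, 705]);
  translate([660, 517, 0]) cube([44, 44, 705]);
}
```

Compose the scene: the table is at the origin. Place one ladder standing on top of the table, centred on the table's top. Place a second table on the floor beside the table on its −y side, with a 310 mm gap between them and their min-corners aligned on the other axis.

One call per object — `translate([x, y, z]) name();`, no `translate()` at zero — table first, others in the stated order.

table();
translate([115, 302, 711]) ladder();
translate([0, -897, 0]) table_2();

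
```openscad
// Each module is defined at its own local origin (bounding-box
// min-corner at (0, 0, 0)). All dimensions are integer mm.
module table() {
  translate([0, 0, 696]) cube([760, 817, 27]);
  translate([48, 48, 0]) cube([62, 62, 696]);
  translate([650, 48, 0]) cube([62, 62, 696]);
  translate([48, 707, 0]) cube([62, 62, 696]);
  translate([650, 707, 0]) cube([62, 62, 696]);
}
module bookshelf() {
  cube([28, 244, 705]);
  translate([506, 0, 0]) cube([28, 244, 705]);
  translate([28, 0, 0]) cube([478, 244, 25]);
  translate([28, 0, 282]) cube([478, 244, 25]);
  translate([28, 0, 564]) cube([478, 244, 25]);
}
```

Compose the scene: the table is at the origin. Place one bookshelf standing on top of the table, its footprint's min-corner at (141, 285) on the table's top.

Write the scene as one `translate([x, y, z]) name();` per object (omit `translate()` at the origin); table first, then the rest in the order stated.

table();
translate([141, 285, 723]) bookshelf();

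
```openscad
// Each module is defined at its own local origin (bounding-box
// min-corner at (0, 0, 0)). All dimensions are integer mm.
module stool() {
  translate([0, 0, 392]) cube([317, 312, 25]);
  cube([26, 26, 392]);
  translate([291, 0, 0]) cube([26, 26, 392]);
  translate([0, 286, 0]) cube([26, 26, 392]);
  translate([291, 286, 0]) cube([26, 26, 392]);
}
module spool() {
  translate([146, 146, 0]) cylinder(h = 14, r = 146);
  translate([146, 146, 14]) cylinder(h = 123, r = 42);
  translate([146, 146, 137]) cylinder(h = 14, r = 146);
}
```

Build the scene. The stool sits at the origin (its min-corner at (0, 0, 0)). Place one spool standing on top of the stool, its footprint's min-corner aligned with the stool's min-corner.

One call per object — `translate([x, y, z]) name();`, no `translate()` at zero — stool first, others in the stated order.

stool();
translate([0, 0, 417]) spool();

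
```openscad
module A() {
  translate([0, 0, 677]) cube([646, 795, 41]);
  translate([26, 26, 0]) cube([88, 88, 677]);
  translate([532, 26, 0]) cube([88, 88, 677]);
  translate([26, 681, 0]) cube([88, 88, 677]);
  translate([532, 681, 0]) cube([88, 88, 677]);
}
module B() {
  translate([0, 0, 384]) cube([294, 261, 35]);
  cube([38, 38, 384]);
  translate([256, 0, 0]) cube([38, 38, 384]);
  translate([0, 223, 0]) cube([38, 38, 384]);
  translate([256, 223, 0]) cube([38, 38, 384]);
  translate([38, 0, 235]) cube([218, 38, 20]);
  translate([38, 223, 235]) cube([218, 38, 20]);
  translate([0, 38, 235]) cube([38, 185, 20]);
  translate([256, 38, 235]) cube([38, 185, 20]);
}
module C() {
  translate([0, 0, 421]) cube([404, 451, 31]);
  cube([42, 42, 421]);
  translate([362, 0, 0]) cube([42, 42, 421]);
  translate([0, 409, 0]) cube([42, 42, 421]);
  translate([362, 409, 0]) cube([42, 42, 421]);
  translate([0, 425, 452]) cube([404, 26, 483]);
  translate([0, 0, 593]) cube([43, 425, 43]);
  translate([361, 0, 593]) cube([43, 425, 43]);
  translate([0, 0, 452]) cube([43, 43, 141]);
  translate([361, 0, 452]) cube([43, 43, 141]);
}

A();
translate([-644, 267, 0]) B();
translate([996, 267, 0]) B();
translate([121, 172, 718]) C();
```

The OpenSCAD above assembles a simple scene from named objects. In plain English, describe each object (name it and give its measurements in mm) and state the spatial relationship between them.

A is a rectangular dining table. The top is 646×795×41 mm with its upper surface at z = 718 mm. It stands on four 88×88 mm square legs, each inset 26 mm from the nearest pair of top edges, running from the floor to the underside of the top.

B is a four-legged stool. The seat is 294×261 mm, 35 mm thick, top at z = 419 mm. It stands on four square legs, each 38×38 mm in cross-section, from z = 0 to the seat underside, each flush with a corner of the seat. Four stretchers, 38 mm wide and 20 mm tall, connect adjacent legs with their undersides at z = 235 mm, each running between the inner faces of the legs it joins and aligned with the legs' outer faces on the other axis.

C is a chair: 404×451 mm seat, 31 mm thick, top at z = 452 mm, on four 42 mm square corner legs flush with the seat edges. A 26 mm thick backrest slab spans the full seat width, extending 483 mm above the seat top, its back face flush with the seat's +y edge. Two armrests of 43×43 mm section run along each side from the seat's front edge to the front of the backrest, top faces 184 mm above the seat top and outer faces flush with the seat's x-edges; a 43×43 mm post under the front of each armrest stands on the seat at the front corner.

Two stools sit around the table at the −x, +x sides. The chair is on top of the table, centred.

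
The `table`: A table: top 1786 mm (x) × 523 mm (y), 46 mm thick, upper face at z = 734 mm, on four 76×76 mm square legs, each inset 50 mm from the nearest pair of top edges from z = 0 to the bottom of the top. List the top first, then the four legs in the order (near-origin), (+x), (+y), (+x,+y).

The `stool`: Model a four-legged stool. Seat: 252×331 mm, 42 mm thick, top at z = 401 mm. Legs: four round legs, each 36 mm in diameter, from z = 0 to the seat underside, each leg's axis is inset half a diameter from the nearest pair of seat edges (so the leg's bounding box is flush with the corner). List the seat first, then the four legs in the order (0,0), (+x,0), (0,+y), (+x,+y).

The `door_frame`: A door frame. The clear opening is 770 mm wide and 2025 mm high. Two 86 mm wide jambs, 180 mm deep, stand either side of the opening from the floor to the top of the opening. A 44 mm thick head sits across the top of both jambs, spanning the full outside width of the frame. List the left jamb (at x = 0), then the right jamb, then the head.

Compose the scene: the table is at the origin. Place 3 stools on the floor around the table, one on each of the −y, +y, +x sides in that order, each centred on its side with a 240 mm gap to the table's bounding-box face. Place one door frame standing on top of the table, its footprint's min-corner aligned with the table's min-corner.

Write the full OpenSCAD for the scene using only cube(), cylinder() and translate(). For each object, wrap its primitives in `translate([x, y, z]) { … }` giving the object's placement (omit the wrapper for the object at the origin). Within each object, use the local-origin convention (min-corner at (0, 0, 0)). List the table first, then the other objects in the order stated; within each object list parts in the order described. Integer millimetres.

translate([0, 0, 688]) cube([1786, 523, 46]);
translate([50, 50, 0]) cube([76, 76, 688]);
translate([1660, 50, 0]) cube([76, 76, 688]);
translate([50, 397, 0]) cube([76, 76, 688]);
translate([1660, 397, 0]) cube([76, 76, 688]);
translate([767, -571, 0]) {
  translate([0, 0, 359]) cube([252, 331, 42]);
  translate([18, 18, 0]) cylinder(h = 359, r = 18);
  translate([234, 18, 0]) cylinder(h = 359, r = 18);
  translate([18, 313, 0]) cylinder(h = 359, r = 18);
  translate([234, 313, 0]) cylinder(h = 359, r = 18);
}
translate([767, 763, 0]) {
  translate([0, 0, 359]) cube([252, 331, 42]);
  translate([18, 18, 0]) cylinder(h = 359, r = 18);
  translate([234, 18, 0]) cylinder(h = 359, r = 18);
  translate([18, 313, 0]) cylinder(h = 359, r = 18);
  translate([234, 313, 0]) cylinder(h = 359, r = 18);
}
translate([2026, 96, 0]) {
  translate([0, 0, 359]) cube([252, 331, 42]);
  translate([18, 18, 0]) cylinder(h = 359, r = 18);
  translate([234, 18, 0]) cylinder(h = 359, r = 18);
  translate([18, 313, 0]) cylinder(h = 359, r = 18);
  translate([234, 313, 0]) cylinder(h = 359, r = 18);
}
translate([0, 0, 734]) {
  cube([86, 180, 2025]);
  translate([856, 0, 0]) cube([86, 180, 2025]);
  translate([0, 0, 2025]) cube([942, 180, 44]);
}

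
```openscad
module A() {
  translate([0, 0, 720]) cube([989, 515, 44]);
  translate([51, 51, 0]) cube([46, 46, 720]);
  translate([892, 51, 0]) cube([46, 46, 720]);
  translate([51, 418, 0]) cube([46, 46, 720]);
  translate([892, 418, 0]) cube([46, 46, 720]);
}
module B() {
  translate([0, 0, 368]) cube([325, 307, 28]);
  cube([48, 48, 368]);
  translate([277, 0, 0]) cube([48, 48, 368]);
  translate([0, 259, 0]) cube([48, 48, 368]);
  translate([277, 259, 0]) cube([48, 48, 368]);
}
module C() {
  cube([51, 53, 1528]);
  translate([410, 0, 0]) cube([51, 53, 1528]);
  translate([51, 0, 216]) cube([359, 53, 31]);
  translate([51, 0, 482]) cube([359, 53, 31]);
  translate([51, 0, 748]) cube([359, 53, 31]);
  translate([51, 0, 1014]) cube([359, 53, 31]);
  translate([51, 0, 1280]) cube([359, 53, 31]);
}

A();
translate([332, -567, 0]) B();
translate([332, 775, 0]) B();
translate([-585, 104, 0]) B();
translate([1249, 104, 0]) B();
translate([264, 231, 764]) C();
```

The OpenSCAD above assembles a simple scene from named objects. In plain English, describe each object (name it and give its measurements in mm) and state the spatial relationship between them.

A is a table with a 989×515 mm rectangular top, 44 mm thick, top surface at z = 764 mm, supported by four 46×46 mm square legs, each inset 51 mm from the nearest pair of top edges, running from the floor.

B is a simple wooden stool: a rectangular seat 325 mm (x) by 307 mm (y), 28 mm thick, top face at z = 396 mm, on four square legs, each 48×48 mm in cross-section. The legs rest on z = 0, each flush with a corner of the seat.

C is a straight ladder. Two 51×53 mm vertical rails, 1528 mm tall, stand 461 mm apart (outside-to-outside) with their front faces coplanar on the −y side. 5 rungs, each 53 mm deep and 31 mm tall, span between the inner faces of the rails, front faces flush with the rails. The lowest rung's underside is at z = 216 mm and rungs are spaced 266 mm apart (underside to underside).

Four stools sit around the table at the −y, +y, −x, +x sides. The ladder is on top of the table, centred.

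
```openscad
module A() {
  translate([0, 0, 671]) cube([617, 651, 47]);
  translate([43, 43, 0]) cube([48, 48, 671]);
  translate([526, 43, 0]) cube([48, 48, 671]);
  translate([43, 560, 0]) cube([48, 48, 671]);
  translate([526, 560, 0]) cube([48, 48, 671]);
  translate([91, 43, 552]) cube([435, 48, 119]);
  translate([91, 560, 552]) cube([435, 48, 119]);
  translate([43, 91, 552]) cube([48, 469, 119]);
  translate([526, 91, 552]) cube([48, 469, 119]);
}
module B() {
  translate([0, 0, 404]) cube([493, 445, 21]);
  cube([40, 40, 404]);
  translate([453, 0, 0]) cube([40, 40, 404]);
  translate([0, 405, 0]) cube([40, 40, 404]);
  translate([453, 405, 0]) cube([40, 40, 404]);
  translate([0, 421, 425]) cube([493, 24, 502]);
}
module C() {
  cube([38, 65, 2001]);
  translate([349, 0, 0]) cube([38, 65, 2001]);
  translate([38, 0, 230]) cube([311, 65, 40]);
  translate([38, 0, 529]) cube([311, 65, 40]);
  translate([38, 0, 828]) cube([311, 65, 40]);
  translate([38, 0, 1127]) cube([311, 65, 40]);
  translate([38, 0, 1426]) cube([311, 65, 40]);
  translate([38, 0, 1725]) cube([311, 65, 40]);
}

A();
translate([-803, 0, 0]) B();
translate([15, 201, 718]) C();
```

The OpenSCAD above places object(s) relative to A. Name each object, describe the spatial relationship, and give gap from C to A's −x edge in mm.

A is a table. B is a chair. C is a ladder. The chair is on the floor beside the table on its −x side. The ladder is on top of the table. The gap from the ladder to the table's −x edge is 15 mm.

The ladder's min-x is at 15; the table's min-x is 0; gap = 15 mm.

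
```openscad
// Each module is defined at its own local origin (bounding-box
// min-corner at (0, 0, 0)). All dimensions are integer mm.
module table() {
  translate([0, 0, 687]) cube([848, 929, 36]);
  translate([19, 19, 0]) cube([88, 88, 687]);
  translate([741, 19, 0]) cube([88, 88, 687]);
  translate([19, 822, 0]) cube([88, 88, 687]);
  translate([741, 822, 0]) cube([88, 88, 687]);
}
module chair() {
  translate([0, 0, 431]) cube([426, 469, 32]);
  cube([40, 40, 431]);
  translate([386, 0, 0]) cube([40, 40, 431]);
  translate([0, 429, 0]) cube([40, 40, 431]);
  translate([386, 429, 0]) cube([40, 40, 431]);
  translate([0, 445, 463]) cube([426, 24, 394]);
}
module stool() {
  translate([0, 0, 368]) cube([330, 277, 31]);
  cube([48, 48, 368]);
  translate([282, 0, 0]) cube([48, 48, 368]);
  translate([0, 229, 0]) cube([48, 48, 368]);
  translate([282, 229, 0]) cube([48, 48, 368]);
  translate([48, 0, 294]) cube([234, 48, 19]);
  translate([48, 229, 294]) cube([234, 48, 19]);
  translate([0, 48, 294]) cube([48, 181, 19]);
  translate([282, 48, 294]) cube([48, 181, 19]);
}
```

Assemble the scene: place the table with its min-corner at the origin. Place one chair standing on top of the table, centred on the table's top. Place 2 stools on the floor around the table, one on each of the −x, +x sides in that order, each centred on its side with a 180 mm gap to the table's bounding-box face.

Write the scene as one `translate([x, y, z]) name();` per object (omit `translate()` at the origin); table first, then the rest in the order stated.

table();
translate([211, 230, 723]) chair();
translate([-510, 326, 0]) stool();
translate([1028, 326, 0]) stool();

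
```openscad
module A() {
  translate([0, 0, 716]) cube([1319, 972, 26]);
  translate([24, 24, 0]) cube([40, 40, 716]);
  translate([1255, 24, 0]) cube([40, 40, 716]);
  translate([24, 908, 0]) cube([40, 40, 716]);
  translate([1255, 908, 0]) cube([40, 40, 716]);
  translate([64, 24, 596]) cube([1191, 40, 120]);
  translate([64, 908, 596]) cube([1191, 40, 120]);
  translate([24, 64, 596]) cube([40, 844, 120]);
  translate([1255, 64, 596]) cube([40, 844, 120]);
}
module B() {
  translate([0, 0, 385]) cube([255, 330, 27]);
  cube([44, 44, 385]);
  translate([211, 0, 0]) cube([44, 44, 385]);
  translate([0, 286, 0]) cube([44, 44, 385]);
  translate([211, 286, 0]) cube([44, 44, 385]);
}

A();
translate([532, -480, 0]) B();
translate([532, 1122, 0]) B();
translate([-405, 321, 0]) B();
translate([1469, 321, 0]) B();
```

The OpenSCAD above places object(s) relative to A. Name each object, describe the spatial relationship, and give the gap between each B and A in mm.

Each stool's nearest face is 150 mm from the table's bounding box.

A is a table. B is a stool. Four stools sit around the table at the −y, +y, −x, +x sides. The gap between each stool and the table is 150 mm.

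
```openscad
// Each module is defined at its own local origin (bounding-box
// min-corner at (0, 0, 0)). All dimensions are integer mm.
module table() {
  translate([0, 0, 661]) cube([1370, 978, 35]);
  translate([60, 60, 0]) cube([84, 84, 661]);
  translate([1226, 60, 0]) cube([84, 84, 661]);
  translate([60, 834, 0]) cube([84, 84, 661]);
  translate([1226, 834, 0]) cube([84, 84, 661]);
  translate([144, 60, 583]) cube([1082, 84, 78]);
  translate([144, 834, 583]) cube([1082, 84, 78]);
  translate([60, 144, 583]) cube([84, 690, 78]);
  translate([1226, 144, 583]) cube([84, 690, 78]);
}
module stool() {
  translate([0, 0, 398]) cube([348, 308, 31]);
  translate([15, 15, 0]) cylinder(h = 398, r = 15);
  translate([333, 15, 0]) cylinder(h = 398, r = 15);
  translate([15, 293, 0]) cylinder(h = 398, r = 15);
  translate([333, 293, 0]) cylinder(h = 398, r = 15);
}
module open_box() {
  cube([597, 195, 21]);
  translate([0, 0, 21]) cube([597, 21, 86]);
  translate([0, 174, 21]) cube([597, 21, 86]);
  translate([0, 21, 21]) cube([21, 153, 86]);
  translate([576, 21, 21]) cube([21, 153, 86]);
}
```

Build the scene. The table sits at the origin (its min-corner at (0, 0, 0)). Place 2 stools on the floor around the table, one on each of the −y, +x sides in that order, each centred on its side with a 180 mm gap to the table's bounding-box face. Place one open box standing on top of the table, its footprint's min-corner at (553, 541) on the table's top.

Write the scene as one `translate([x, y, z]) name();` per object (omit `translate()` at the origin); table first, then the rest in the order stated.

table();
translate([511, -488, 0]) stool();
translate([1550, 335, 0]) stool();
translate([553, 541, 696]) open_box();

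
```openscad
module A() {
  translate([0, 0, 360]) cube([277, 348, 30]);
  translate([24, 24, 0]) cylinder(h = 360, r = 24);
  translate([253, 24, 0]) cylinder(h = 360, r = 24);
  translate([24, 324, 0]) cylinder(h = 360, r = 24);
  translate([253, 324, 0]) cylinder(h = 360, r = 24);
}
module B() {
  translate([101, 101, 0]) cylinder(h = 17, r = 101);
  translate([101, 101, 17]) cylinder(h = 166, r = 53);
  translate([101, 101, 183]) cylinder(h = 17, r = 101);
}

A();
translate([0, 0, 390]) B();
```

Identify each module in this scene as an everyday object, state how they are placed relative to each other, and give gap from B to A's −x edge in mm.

The spool's min-x is at 0; the stool's min-x is 0; gap = 0 mm.

A is a stool. B is a spool. The spool is on top of the stool. The gap from the spool to the stool's −x edge is 0 mm.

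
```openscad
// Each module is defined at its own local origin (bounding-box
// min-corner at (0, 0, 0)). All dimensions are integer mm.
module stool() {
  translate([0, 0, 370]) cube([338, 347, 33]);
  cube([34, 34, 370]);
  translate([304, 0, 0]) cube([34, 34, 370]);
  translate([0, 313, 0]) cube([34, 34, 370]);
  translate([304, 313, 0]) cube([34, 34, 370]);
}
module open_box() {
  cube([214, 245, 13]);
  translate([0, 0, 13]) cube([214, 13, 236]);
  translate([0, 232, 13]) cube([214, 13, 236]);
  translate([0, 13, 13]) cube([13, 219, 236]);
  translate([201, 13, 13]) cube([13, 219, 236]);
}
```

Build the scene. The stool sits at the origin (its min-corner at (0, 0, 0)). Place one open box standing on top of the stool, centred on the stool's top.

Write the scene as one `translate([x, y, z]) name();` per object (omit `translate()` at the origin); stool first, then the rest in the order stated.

stool();
translate([62, 51, 403]) open_box();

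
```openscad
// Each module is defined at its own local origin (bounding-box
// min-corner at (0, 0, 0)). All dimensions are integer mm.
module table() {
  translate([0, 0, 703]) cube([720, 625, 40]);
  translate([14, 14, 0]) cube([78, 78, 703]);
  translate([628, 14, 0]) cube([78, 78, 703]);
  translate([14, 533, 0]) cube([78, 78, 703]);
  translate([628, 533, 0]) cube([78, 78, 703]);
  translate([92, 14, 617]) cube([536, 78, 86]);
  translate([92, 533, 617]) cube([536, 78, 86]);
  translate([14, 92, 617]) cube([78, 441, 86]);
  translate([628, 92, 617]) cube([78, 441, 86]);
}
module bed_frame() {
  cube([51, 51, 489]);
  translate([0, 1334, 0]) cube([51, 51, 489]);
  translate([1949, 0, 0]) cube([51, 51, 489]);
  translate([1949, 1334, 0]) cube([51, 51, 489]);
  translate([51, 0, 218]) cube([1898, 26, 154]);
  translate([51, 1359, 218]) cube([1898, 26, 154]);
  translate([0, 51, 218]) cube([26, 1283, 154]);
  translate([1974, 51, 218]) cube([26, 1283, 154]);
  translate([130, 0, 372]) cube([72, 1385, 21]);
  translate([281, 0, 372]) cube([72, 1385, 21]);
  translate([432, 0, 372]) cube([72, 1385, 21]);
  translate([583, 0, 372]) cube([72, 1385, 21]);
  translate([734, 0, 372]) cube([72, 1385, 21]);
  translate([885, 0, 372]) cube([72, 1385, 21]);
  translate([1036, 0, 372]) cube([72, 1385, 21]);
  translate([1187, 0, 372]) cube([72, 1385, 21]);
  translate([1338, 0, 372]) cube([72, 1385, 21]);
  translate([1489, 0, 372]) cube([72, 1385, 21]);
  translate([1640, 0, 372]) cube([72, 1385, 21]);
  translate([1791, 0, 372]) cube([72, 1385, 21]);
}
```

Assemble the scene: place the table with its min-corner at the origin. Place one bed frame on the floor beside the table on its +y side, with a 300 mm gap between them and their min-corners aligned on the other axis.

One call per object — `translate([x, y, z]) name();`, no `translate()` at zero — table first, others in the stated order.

table();
translate([0, 925, 0]) bed_frame();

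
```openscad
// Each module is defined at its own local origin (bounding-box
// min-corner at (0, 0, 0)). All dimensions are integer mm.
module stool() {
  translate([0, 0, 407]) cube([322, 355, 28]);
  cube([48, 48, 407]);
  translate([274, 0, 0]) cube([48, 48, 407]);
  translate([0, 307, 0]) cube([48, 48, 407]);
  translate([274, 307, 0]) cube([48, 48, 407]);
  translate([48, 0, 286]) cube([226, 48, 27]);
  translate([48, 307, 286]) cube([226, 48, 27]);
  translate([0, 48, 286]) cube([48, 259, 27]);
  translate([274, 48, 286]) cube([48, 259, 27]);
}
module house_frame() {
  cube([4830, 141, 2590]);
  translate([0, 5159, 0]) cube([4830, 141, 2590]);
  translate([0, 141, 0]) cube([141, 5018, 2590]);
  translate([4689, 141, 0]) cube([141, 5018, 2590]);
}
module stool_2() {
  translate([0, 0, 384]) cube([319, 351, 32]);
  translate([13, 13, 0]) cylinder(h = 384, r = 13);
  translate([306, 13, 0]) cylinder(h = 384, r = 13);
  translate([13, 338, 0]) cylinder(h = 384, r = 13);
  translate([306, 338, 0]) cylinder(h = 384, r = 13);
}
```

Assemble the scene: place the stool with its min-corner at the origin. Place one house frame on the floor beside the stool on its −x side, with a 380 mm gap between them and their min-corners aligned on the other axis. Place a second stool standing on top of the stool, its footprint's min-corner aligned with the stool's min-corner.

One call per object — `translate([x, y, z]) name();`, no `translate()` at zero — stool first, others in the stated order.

stool();
translate([-5210, 0, 0]) house_frame();
translate([0, 0, 435]) stool_2();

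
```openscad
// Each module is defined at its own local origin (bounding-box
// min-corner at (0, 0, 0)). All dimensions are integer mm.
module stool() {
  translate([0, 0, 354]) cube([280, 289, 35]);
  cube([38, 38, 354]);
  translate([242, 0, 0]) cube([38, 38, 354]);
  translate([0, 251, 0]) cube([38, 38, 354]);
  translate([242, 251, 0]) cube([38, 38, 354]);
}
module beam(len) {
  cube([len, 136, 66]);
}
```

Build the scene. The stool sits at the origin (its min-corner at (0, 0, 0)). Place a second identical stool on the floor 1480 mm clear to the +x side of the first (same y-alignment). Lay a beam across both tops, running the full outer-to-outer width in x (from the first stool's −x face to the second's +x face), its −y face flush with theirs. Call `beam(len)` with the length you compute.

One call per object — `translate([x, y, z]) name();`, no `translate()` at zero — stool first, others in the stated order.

stool();
translate([1760, 0, 0]) stool();
translate([0, 0, 389]) beam(2040);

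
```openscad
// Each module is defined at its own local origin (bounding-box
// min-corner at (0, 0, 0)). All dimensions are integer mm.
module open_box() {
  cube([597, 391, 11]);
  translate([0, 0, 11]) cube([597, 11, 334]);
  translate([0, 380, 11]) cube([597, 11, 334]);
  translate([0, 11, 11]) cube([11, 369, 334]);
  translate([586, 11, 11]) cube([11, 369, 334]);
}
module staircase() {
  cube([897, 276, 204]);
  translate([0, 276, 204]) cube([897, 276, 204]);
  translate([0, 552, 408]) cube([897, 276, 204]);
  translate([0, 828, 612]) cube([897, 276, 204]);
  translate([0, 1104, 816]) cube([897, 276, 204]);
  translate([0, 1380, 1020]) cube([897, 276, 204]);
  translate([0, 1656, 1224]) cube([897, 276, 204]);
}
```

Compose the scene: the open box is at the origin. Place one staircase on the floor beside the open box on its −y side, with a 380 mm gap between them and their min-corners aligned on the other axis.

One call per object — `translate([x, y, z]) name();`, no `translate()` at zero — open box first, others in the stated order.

open_box();
translate([0, -2312, 0]) staircase();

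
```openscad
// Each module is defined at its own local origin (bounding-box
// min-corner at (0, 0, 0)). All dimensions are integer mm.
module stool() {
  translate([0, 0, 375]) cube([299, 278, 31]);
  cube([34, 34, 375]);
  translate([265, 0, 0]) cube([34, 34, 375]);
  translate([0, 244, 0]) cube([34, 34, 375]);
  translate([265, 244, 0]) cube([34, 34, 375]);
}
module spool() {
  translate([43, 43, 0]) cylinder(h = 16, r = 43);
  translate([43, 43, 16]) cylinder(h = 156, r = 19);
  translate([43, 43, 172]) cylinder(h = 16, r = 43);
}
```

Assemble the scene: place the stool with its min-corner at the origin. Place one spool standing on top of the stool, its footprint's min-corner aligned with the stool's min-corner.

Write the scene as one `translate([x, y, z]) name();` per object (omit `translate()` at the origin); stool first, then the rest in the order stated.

stool();
translate([0, 0, 406]) spool();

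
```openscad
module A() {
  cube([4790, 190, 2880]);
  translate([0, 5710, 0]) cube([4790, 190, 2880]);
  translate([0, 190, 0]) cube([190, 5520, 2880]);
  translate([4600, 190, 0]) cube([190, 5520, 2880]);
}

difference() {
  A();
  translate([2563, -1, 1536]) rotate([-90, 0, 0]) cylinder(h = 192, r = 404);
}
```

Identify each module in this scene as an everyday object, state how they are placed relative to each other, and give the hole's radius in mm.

A is a house frame. The house frame has a circular hole through its front wall. The hole's radius is 404 mm.

The subtracted cylinder has r = 404 mm.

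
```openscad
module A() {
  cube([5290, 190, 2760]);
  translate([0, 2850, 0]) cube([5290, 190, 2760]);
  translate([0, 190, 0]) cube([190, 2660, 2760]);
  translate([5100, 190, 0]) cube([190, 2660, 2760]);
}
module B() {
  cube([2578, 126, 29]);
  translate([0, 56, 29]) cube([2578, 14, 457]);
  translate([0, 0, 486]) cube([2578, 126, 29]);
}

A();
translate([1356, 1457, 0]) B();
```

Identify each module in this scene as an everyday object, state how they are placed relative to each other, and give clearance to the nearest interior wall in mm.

Clearances: x = 1166, y = 1267; minimum 1166 mm.

A is a house frame. B is an I-beam. The I-beam sits inside the house frame, centred. The clearance to the nearest interior wall is 1166 mm.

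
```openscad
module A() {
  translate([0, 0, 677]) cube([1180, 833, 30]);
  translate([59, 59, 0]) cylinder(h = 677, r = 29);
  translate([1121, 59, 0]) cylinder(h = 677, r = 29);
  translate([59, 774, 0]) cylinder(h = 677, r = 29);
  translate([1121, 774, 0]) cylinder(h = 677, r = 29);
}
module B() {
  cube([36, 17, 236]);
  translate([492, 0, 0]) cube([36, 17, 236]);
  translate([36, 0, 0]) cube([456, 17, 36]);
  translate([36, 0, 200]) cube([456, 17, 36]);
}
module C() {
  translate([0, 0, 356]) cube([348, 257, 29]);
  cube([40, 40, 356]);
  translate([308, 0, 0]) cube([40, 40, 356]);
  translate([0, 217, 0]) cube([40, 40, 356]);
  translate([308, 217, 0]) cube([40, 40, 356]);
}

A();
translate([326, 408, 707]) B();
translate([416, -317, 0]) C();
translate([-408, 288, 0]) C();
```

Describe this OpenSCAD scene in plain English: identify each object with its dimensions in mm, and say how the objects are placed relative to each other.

A is a table: top 1180 mm (x) × 833 mm (y), 30 mm thick, upper face at z = 707 mm, on four round legs of 58 mm diameter, each leg's bounding box inset 30 mm from the nearest pair of top edges, running from z = 0 to the bottom of the top.

B is a rectangular picture frame lying in the x–z plane (depth along y). The opening is 456 mm wide (x) by 164 mm tall (z), surrounded by a border 36 mm wide on all four sides. The frame is 17 mm deep and is made of two full-height vertical stiles with two horizontal rails fitted between them.

C is a four-legged stool. The seat is 348×257 mm, 29 mm thick, top at z = 385 mm. It stands on four square legs, each 40×40 mm in cross-section, from z = 0 to the seat underside, each flush with a corner of the seat.

The picture frame is on top of the table, centred. Two stools sit around the table at the −y, −x sides.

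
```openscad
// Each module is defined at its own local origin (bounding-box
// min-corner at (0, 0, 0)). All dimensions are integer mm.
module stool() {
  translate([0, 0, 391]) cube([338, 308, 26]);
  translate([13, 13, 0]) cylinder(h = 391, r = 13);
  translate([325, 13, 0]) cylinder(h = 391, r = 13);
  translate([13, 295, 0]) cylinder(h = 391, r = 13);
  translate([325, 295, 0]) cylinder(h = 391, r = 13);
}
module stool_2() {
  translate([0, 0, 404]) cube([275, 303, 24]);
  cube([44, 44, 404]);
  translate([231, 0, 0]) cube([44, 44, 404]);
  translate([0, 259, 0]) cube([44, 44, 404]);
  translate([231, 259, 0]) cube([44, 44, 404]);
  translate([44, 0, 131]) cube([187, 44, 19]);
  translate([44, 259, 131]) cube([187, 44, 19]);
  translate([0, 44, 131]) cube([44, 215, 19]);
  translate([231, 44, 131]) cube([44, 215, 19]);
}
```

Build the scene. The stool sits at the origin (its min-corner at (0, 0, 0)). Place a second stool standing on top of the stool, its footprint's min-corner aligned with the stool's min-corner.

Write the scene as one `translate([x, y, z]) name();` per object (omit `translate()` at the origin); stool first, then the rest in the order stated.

stool();
translate([0, 0, 417]) stool_2();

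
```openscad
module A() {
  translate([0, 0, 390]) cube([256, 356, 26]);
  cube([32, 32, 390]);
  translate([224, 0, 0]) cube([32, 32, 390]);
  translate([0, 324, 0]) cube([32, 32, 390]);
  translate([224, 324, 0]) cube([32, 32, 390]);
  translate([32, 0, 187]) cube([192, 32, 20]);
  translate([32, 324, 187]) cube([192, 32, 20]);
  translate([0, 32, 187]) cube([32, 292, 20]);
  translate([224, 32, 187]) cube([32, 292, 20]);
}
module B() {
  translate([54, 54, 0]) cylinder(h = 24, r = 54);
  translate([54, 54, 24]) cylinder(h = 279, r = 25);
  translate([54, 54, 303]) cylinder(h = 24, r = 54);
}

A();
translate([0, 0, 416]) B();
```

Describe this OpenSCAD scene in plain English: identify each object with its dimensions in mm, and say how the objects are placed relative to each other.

A is a four-legged stool. The seat is a 256×356×26 mm slab whose top surface is at z = 416 mm; four square legs, each 32×32 mm in cross-section, run from the floor (z = 0) to the underside of the seat, each flush with a corner of the seat. Four stretchers, 32 mm wide and 20 mm tall, connect adjacent legs with their undersides at z = 187 mm, each running between the inner faces of the legs it joins and aligned with the legs' outer faces on the other axis.

B is a spool: two coaxial disc flanges of radius 54 mm and thickness 24 mm, joined by a core cylinder of radius 25 mm and height 279 mm. The lower flange rests on z = 0 and the three cylinders share a vertical axis.

The spool is on top of the stool.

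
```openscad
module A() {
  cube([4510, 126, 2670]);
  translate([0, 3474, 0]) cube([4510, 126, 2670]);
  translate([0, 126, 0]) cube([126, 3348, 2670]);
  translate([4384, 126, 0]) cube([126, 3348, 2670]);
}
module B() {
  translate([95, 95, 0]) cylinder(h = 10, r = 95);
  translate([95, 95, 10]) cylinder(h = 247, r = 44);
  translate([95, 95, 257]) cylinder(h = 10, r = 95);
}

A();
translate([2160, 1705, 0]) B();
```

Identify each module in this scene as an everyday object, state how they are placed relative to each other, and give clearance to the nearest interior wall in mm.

Clearances: x = 2034, y = 1579; minimum 1579 mm.

A is a house frame. B is a spool. The spool sits inside the house frame, centred. The clearance to the nearest interior wall is 1579 mm.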